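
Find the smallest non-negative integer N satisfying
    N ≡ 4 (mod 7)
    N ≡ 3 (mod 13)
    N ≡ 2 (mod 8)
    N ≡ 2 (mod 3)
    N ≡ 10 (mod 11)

3266

The moduli are pairwise coprime; M = 7·13·8·3·11 = 24024.
M/7 = 3432; 3432 ≡ 2 (mod 7); 2·4 ≡ 1, so inverse 4.
M/13 = 1848; 1848 ≡ 2 (mod 13); 2·7 ≡ 1, so inverse 7.
M/8 = 3003; 3003 ≡ 3 (mod 8); 3·3 ≡ 1, so inverse 3.
M/3 = 8008; 8008 ≡ 1 (mod 3), inverse 1.
M/11 = 2184; 2184 ≡ 6 (mod 11); 6·2 ≡ 1, so inverse 2.
N ≡ 4·3432·4 + 3·1848·7 + 2·3003·3 + 2·8008·1 + 10·2184·2 = 171434.
171434 mod 24024 = 3266.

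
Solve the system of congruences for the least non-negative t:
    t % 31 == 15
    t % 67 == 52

387

Combine the congruences pairwise.
From t ≡ 15 (mod 31) write t = 15 + 31s. Substituting into t ≡ 52 (mod 67) gives 31s ≡ 37 (mod 67), and since 31⁻¹ ≡ 13 (mod 67), s ≡ 12. Hence t ≡ 15 + 31·12 = 387 (mod 2077).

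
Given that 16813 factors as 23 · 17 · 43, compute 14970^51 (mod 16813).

Mod 23: 14970 ≡ 20; by Fermat, exponent reduces to 51 mod 22 = 7; 20^7 ≡ 21 (mod 23).
Mod 17: 14970 ≡ 10; by Fermat, exponent reduces to 51 mod 16 = 3; 10^3 ≡ 14 (mod 17).
Mod 43: 14970 ≡ 6; by Fermat, exponent reduces to 51 mod 42 = 9; 6^9 ≡ 1 (mod 43).
Combine by CRT: x ≡ 21 (mod 23), x ≡ 14 (mod 17), x ≡ 1 (mod 43) ⇒ x ≡ 6967 (mod 16813).

6967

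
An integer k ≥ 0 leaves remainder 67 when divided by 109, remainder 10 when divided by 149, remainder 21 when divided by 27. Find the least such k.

27426

The moduli are pairwise coprime; N = 109·149·27 = 438507.
N/109 = 4023; 4023 ≡ 99 (mod 109); 99·98 ≡ 1, so inverse 98.
N/149 = 2943; 2943 ≡ 112 (mod 149); 112·4 ≡ 1, so inverse 4.
N/27 = 16241; 16241 ≡ 14 (mod 27); 14·2 ≡ 1, so inverse 2.
k ≡ 67·4023·98 + 10·2943·4 + 21·16241·2 = 27214860.
27214860 mod 438507 = 27426.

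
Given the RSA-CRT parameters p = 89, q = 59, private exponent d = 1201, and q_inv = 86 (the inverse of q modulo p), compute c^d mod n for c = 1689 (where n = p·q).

d_p = d mod (p−1) = 1201 mod 88 = 57; d_q = d mod (q−1) = 41.
m₁ = c^(d_p) mod p: c ≡ 87 (mod 89), and 87^57 mod 89 = 85.
m₂ = c^(d_q) mod q: c ≡ 37 (mod 59), and 37^41 mod 59 = 6.
h = q_inv·(m₁ − m₂) mod p = 86·(85 − 6) mod 89 = 30.
m = m₂ + h·q = 6 + 30·59 = 1776.

1776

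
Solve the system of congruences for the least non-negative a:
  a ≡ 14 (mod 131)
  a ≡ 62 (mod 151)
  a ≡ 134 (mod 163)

2460456

The moduli are pairwise coprime; N = 131·151·163 = 3224303.
N/131 = 24613; 24613 ≡ 116 (mod 131); 116·96 ≡ 1, so inverse 96.
N/151 = 21353; 21353 ≡ 62 (mod 151); 62·95 ≡ 1, so inverse 95.
N/163 = 19781; 19781 ≡ 58 (mod 163); 58·104 ≡ 1, so inverse 104.
a ≡ 14·24613·96 + 62·21353·95 + 134·19781·104 = 434517058.
434517058 mod 3224303 = 2460456.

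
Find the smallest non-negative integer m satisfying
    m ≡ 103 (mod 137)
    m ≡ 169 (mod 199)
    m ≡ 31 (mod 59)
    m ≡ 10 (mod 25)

6618710

The moduli are pairwise coprime; N = 137·199·59·25 = 40212925.
N/137 = 293525; 293525 ≡ 71 (mod 137); 71·110 ≡ 1, so inverse 110.
N/199 = 202075; 202075 ≡ 90 (mod 199); 90·157 ≡ 1, so inverse 157.
N/59 = 681575; 681575 ≡ 7 (mod 59); 7·17 ≡ 1, so inverse 17.
N/25 = 1608517; 1608517 ≡ 17 (mod 25); 17·3 ≡ 1, so inverse 3.
m ≡ 103·293525·110 + 169·202075·157 + 31·681575·17 + 10·1608517·3 = 9094739760.
9094739760 mod 40212925 = 6618710.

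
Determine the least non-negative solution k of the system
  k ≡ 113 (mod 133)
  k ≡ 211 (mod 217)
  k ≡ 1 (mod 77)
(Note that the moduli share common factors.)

gcd(133, 217) = 7 and 7 | (211 − 113), so the pair is consistent; merging gives k ≡ 645 (mod 4123), where 4123 = lcm(133, 217).
gcd(4123, 77) = 7 and 7 | (1 − 645), so the pair is consistent; merging gives k ≡ 13014 (mod 45353), where 45353 = lcm(4123, 77).
The solution is unique modulo lcm(133, 217, 77) = 45353.

13014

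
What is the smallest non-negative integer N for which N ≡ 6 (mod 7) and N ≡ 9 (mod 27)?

From N ≡ 6 (mod 7) write N = 6 + 7t. Substituting into N ≡ 9 (mod 27) gives 7t ≡ 3 (mod 27), and since 7⁻¹ ≡ 4 (mod 27), t ≡ 12. Hence N ≡ 6 + 7·12 = 90 (mod 189).

90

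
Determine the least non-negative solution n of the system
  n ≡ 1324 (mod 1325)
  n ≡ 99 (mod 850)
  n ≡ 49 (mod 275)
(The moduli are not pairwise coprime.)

363049

gcd(1325, 850) = 25 and 25 | (99 − 1324), so the pair is consistent; merging gives n ≡ 2649 (mod 45050), where 45050 = lcm(1325, 850).
gcd(45050, 275) = 25 and 25 | (49 − 2649), so the pair is consistent; merging gives n ≡ 363049 (mod 495550), where 495550 = lcm(45050, 275).
The solution is unique modulo lcm(1325, 850, 275) = 495550.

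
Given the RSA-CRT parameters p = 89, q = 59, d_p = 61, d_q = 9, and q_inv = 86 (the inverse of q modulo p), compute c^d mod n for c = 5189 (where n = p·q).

318

m₁ = c^(d_p) mod p: c ≡ 27 (mod 89), and 27^61 mod 89 = 51.
m₂ = c^(d_q) mod q: c ≡ 56 (mod 59), and 56^9 mod 59 = 23.
h = q_inv·(m₁ − m₂) mod p = 86·(51 − 23) mod 89 = 5.
m = m₂ + h·q = 23 + 5·59 = 318.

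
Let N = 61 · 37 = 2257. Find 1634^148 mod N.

Mod 61: 1634 ≡ 48; by Fermat, exponent reduces to 148 mod 60 = 28; 48^28 ≡ 13 (mod 61).
Mod 37: 1634 ≡ 6; by Fermat, exponent reduces to 148 mod 36 = 4; 6^4 ≡ 1 (mod 37).
Combine by CRT: x ≡ 13 (mod 61), x ≡ 1 (mod 37) ⇒ x ≡ 1111 (mod 2257).

1111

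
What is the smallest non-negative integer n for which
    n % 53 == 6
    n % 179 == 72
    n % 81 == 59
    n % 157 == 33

The moduli are pairwise coprime; M = 53·179·81·157 = 120646179.
M/53 = 2276343; 2276343 ≡ 46 (mod 53); 46·15 ≡ 1, so inverse 15.
M/179 = 674001; 674001 ≡ 66 (mod 179); 66·19 ≡ 1, so inverse 19.
M/81 = 1489459; 1489459 ≡ 31 (mod 81); 31·34 ≡ 1, so inverse 34.
M/157 = 768447; 768447 ≡ 89 (mod 157); 89·30 ≡ 1, so inverse 30.
n ≡ 6·2276343·15 + 72·674001·19 + 59·1489459·34 + 33·768447·30 = 4875521522.
4875521522 mod 120646179 = 49674362.

49674362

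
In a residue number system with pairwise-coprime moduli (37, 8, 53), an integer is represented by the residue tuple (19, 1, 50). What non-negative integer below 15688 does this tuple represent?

12081

Combine the congruences pairwise.
From x ≡ 19 (mod 37) write x = 19 + 37t. Substituting into x ≡ 1 (mod 8) gives 37t ≡ 6 (mod 8), and since 5⁻¹ ≡ 5 (mod 8), t ≡ 6. Hence x ≡ 19 + 37·6 = 241 (mod 296).
From x ≡ 241 (mod 296) write x = 241 + 296t. Substituting into x ≡ 50 (mod 53) gives 296t ≡ 21 (mod 53), and since 31⁻¹ ≡ 12 (mod 53), t ≡ 40. Hence x ≡ 241 + 296·40 = 12081 (mod 15688).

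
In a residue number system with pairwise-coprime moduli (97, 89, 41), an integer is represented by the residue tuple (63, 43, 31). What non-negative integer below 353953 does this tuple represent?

The moduli are pairwise coprime; N = 97·89·41 = 353953.
N/97 = 3649; 3649 ≡ 60 (mod 97); 60·76 ≡ 1, so inverse 76.
N/89 = 3977; 3977 ≡ 61 (mod 89); 61·54 ≡ 1, so inverse 54.
N/41 = 8633; 8633 ≡ 23 (mod 41); 23·25 ≡ 1, so inverse 25.
x ≡ 63·3649·76 + 43·3977·54 + 31·8633·25 = 33396581.
33396581 mod 353953 = 124999.

124999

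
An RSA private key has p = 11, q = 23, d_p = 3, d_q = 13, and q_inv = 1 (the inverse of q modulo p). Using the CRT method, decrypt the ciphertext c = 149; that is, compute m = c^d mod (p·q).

m₁ = c^(d_p) mod p: c ≡ 6 (mod 11), and 6^3 mod 11 = 7.
m₂ = c^(d_q) mod q: c ≡ 11 (mod 23), and 11^13 mod 23 = 17.
h = q_inv·(m₁ − m₂) mod p = 1·(7 − 17) mod 11 = 1.
m = m₂ + h·q = 17 + 1·23 = 40.

40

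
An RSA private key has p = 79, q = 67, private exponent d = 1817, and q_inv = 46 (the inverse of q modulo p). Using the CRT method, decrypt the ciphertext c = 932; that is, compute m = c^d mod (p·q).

4788

d_p = d mod (p−1) = 1817 mod 78 = 23; d_q = d mod (q−1) = 35.
m₁ = c^(d_p) mod p: c ≡ 63 (mod 79), and 63^23 mod 79 = 48.
m₂ = c^(d_q) mod q: c ≡ 61 (mod 67), and 61^35 mod 67 = 31.
h = q_inv·(m₁ − m₂) mod p = 46·(48 − 31) mod 79 = 71.
m = m₂ + h·q = 31 + 71·67 = 4788.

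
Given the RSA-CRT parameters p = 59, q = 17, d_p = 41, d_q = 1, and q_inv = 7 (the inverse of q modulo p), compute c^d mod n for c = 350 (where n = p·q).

673

m₁ = c^(d_p) mod p: c ≡ 55 (mod 59), and 55^41 mod 59 = 24.
m₂ = c^(d_q) mod q: c ≡ 10 (mod 17), and 10^1 mod 17 = 10.
h = q_inv·(m₁ − m₂) mod p = 7·(24 − 10) mod 59 = 39.
m = m₂ + h·q = 10 + 39·17 = 673.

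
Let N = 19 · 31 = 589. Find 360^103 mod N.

417

Mod 19: 360 ≡ 18; by Fermat, exponent reduces to 103 mod 18 = 13; 18^13 ≡ 18 (mod 19).
Mod 31: 360 ≡ 19; by Fermat, exponent reduces to 103 mod 30 = 13; 19^13 ≡ 14 (mod 31).
Combine by CRT: x ≡ 18 (mod 19), x ≡ 14 (mod 31) ⇒ x ≡ 417 (mod 589).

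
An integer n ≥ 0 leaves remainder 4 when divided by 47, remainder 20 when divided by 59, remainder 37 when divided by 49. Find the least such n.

Combine the congruences pairwise.
From n ≡ 4 (mod 47) write n = 4 + 47t. Substituting into n ≡ 20 (mod 59) gives 47t ≡ 16 (mod 59), and since 47⁻¹ ≡ 54 (mod 59), t ≡ 38. Hence n ≡ 4 + 47·38 = 1790 (mod 2773).
From n ≡ 1790 (mod 2773) write n = 1790 + 2773t. Substituting into n ≡ 37 (mod 49) gives 2773t ≡ 11 (mod 49), and since 29⁻¹ ≡ 22 (mod 49), t ≡ 46. Hence n ≡ 1790 + 2773·46 = 129348 (mod 135877).

129348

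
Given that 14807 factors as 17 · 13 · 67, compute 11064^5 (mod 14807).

Mod 17: 11064 ≡ 14; 14^5 ≡ 12 (mod 17).
Mod 13: 11064 ≡ 1; 1^5 ≡ 1 (mod 13).
Mod 67: 11064 ≡ 9; 9^5 ≡ 22 (mod 67).
Combine by CRT: x ≡ 12 (mod 17), x ≡ 1 (mod 13), x ≡ 22 (mod 67) ⇒ x ≡ 4109 (mod 14807).

4109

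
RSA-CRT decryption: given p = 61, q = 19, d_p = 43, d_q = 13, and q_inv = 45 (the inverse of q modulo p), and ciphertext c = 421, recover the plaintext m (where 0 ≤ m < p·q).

242

m₁ = c^(d_p) mod p: c ≡ 55 (mod 61), and 55^43 mod 61 = 59.
m₂ = c^(d_q) mod q: c ≡ 3 (mod 19), and 3^13 mod 19 = 14.
h = q_inv·(m₁ − m₂) mod p = 45·(59 − 14) mod 61 = 12.
m = m₂ + h·q = 14 + 12·19 = 242.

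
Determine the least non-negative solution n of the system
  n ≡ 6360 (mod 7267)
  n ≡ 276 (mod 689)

340642

gcd(7267, 689) = 13 and 13 | (276 − 6360), so the pair is consistent; merging gives n ≡ 340642 (mod 385151), where 385151 = lcm(7267, 689).
The solution is unique modulo lcm(7267, 689) = 385151.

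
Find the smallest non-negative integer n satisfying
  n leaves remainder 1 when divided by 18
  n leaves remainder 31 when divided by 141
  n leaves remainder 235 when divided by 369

20899

gcd(18, 141) = 3 and 3 | (31 − 1), so the pair is consistent; merging gives n ≡ 595 (mod 846), where 846 = lcm(18, 141).
gcd(846, 369) = 9 and 9 | (235 − 595), so the pair is consistent; merging gives n ≡ 20899 (mod 34686), where 34686 = lcm(846, 369).
The solution is unique modulo lcm(18, 141, 369) = 34686.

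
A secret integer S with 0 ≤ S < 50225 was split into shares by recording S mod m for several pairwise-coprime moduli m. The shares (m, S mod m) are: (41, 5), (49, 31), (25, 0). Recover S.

The moduli are pairwise coprime; N = 41·49·25 = 50225.
N/41 = 1225; 1225 ≡ 36 (mod 41); 36·8 ≡ 1, so inverse 8.
N/49 = 1025; 1025 ≡ 45 (mod 49); 45·12 ≡ 1, so inverse 12.
N/25 = 2009; 2009 ≡ 9 (mod 25); 9·14 ≡ 1, so inverse 14.
S ≡ 5·1225·8 + 31·1025·12 + 0·2009·14 = 430300.
430300 mod 50225 = 28500.

28500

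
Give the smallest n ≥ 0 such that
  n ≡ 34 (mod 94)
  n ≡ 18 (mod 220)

5298

gcd(94, 220) = 2 and 2 | (18 − 34), so the pair is consistent; merging gives n ≡ 5298 (mod 10340), where 10340 = lcm(94, 220).
The solution is unique modulo lcm(94, 220) = 10340.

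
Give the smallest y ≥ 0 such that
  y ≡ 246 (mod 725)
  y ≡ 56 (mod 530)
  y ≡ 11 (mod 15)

216296

Combine the congruences pairwise.
gcd(725, 530) = 5 and 5 | (56 − 246), so the pair is consistent; merging gives y ≡ 62596 (mod 76850), where 76850 = lcm(725, 530).
gcd(76850, 15) = 5 and 5 | (11 − 62596), so the pair is consistent; merging gives y ≡ 216296 (mod 230550), where 230550 = lcm(76850, 15).
The solution is unique modulo lcm(725, 530, 15) = 230550.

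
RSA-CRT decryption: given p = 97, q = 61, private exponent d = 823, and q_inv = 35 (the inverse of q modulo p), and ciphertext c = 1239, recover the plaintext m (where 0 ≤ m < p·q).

d_p = d mod (p−1) = 823 mod 96 = 55; d_q = d mod (q−1) = 43.
m₁ = c^(d_p) mod p: c ≡ 75 (mod 97), and 75^55 mod 97 = 22.
m₂ = c^(d_q) mod q: c ≡ 19 (mod 61), and 19^43 mod 61 = 49.
h = q_inv·(m₁ − m₂) mod p = 35·(22 − 49) mod 97 = 25.
m = m₂ + h·q = 49 + 25·61 = 1574.

1574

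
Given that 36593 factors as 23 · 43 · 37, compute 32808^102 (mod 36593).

31821

Mod 23: 32808 ≡ 10; by Fermat, exponent reduces to 102 mod 22 = 14; 10^14 ≡ 12 (mod 23).
Mod 43: 32808 ≡ 42; by Fermat, exponent reduces to 102 mod 42 = 18; 42^18 ≡ 1 (mod 43).
Mod 37: 32808 ≡ 26; by Fermat, exponent reduces to 102 mod 36 = 30; 26^30 ≡ 1 (mod 37).
Combine by CRT: x ≡ 12 (mod 23), x ≡ 1 (mod 43), x ≡ 1 (mod 37) ⇒ x ≡ 31821 (mod 36593).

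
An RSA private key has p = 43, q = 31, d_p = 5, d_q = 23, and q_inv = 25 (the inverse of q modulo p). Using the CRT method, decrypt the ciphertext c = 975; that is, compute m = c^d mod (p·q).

235

m₁ = c^(d_p) mod p: c ≡ 29 (mod 43), and 29^5 mod 43 = 20.
m₂ = c^(d_q) mod q: c ≡ 14 (mod 31), and 14^23 mod 31 = 18.
h = q_inv·(m₁ − m₂) mod p = 25·(20 − 18) mod 43 = 7.
m = m₂ + h·q = 18 + 7·31 = 235.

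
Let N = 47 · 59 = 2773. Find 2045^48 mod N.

Mod 47: 2045 ≡ 24; by Fermat, exponent reduces to 48 mod 46 = 2; 24^2 ≡ 12 (mod 47).
Mod 59: 2045 ≡ 39; 39^48 ≡ 49 (mod 59).
Combine by CRT: x ≡ 12 (mod 47), x ≡ 49 (mod 59) ⇒ x ≡ 2409 (mod 2773).

2409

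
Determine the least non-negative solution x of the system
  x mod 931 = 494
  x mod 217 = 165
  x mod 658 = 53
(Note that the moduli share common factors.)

Combine the congruences pairwise.
gcd(931, 217) = 7 and 7 | (165 − 494), so the pair is consistent; merging gives x ≡ 11666 (mod 28861), where 28861 = lcm(931, 217).
gcd(28861, 658) = 7 and 7 | (53 − 11666), so the pair is consistent; merging gives x ≡ 2233963 (mod 2712934), where 2712934 = lcm(28861, 658).
The solution is unique modulo lcm(931, 217, 658) = 2712934.

2233963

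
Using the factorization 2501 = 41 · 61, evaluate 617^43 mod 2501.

2263

Mod 41: 617 ≡ 2; by Fermat, exponent reduces to 43 mod 40 = 3; 2^3 ≡ 8 (mod 41).
Mod 61: 617 ≡ 7; 7^43 ≡ 6 (mod 61).
Combine by CRT: x ≡ 8 (mod 41), x ≡ 6 (mod 61) ⇒ x ≡ 2263 (mod 2501).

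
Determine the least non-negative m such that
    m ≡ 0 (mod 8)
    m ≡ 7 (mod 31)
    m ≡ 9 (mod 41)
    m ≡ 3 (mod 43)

232848

Combine the congruences pairwise.
From m ≡ 0 (mod 8) write m = 0 + 8t. Substituting into m ≡ 7 (mod 31) gives 8t ≡ 7 (mod 31), and since 8⁻¹ ≡ 4 (mod 31), t ≡ 28. Hence m ≡ 0 + 8·28 = 224 (mod 248).
From m ≡ 224 (mod 248) write m = 224 + 248t. Substituting into m ≡ 9 (mod 41) gives 248t ≡ 31 (mod 41), and since 2⁻¹ ≡ 21 (mod 41), t ≡ 36. Hence m ≡ 224 + 248·36 = 9152 (mod 10168).
From m ≡ 9152 (mod 10168) write m = 9152 + 10168t. Substituting into m ≡ 3 (mod 43) gives 10168t ≡ 10 (mod 43), and since 20⁻¹ ≡ 28 (mod 43), t ≡ 22. Hence m ≡ 9152 + 10168·22 = 232848 (mod 437224).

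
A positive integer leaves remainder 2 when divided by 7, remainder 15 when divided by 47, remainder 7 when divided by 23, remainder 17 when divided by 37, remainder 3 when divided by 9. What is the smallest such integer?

1560603

The moduli are pairwise coprime; N = 7·47·23·37·9 = 2519811.
N/7 = 359973; 359973 ≡ 5 (mod 7); 5·3 ≡ 1, so inverse 3.
N/47 = 53613; 53613 ≡ 33 (mod 47); 33·10 ≡ 1, so inverse 10.
N/23 = 109557; 109557 ≡ 8 (mod 23); 8·3 ≡ 1, so inverse 3.
N/37 = 68103; 68103 ≡ 23 (mod 37); 23·29 ≡ 1, so inverse 29.
N/9 = 279979; 279979 ≡ 7 (mod 9); 7·4 ≡ 1, so inverse 4.
a ≡ 2·359973·3 + 15·53613·10 + 7·109557·3 + 17·68103·29 + 3·279979·4 = 49437012.
49437012 mod 2519811 = 1560603.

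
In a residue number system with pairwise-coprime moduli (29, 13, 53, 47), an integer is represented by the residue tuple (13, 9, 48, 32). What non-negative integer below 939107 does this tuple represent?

From x ≡ 13 (mod 29) write x = 13 + 29t. Substituting into x ≡ 9 (mod 13) gives 29t ≡ 9 (mod 13), and since 3⁻¹ ≡ 9 (mod 13), t ≡ 3. Hence x ≡ 13 + 29·3 = 100 (mod 377).
From x ≡ 100 (mod 377) write x = 100 + 377t. Substituting into x ≡ 48 (mod 53) gives 377t ≡ 1 (mod 53), and since 6⁻¹ ≡ 9 (mod 53), t ≡ 9. Hence x ≡ 100 + 377·9 = 3493 (mod 19981).
From x ≡ 3493 (mod 19981) write x = 3493 + 19981t. Substituting into x ≡ 32 (mod 47) gives 19981t ≡ 17 (mod 47), and since 6⁻¹ ≡ 8 (mod 47), t ≡ 42. Hence x ≡ 3493 + 19981·42 = 842695 (mod 939107).

842695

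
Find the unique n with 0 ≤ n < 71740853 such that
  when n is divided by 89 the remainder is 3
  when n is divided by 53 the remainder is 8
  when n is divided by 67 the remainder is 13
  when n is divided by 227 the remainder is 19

The moduli are pairwise coprime; M = 89·53·67·227 = 71740853.
M/89 = 806077; 806077 ≡ 4 (mod 89); 4·67 ≡ 1, so inverse 67.
M/53 = 1353601; 1353601 ≡ 34 (mod 53); 34·39 ≡ 1, so inverse 39.
M/67 = 1070759; 1070759 ≡ 32 (mod 67); 32·44 ≡ 1, so inverse 44.
M/227 = 316039; 316039 ≡ 55 (mod 227); 55·194 ≡ 1, so inverse 194.
n ≡ 3·806077·67 + 8·1353601·39 + 13·1070759·44 + 19·316039·194 = 2361738891.
2361738891 mod 71740853 = 66031595.

66031595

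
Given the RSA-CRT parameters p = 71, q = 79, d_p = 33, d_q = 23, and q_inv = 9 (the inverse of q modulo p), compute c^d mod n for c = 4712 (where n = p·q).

m₁ = c^(d_p) mod p: c ≡ 26 (mod 71), and 26^33 mod 71 = 23.
m₂ = c^(d_q) mod q: c ≡ 51 (mod 79), and 51^23 mod 79 = 26.
h = q_inv·(m₁ − m₂) mod p = 9·(23 − 26) mod 71 = 44.
m = m₂ + h·q = 26 + 44·79 = 3502.

3502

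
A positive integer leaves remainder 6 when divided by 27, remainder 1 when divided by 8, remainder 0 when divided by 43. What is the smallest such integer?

2193

From x ≡ 6 (mod 27) write x = 6 + 27t. Substituting into x ≡ 1 (mod 8) gives 27t ≡ 3 (mod 8), and since 3⁻¹ ≡ 3 (mod 8), t ≡ 1. Hence x ≡ 6 + 27·1 = 33 (mod 216).
From x ≡ 33 (mod 216) write x = 33 + 216t. Substituting into x ≡ 0 (mod 43) gives 216t ≡ 10 (mod 43), and since 1⁻¹ ≡ 1 (mod 43), t ≡ 10. Hence x ≡ 33 + 216·10 = 2193 (mod 9288).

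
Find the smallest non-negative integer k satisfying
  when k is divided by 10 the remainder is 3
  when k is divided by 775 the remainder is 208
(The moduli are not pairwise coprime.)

Combine the congruences pairwise.
gcd(10, 775) = 5 and 5 | (208 − 3), so the pair is consistent; merging gives k ≡ 983 (mod 1550), where 1550 = lcm(10, 775).
The solution is unique modulo lcm(10, 775) = 1550.

983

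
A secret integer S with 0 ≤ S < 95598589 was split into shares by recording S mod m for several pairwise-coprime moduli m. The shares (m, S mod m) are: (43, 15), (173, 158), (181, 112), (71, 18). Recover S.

The moduli are pairwise coprime; N = 43·173·181·71 = 95598589.
N/43 = 2223223; 2223223 ≡ 37 (mod 43); 37·7 ≡ 1, so inverse 7.
N/173 = 552593; 552593 ≡ 31 (mod 173); 31·67 ≡ 1, so inverse 67.
N/181 = 528169; 528169 ≡ 11 (mod 181); 11·33 ≡ 1, so inverse 33.
N/71 = 1346459; 1346459 ≡ 15 (mod 71); 15·19 ≡ 1, so inverse 19.
S ≡ 15·2223223·7 + 158·552593·67 + 112·528169·33 + 18·1346459·19 = 8495789515.
8495789515 mod 95598589 = 83113683.

83113683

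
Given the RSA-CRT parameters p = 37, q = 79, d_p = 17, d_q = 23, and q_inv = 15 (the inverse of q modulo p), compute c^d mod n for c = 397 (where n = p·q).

m₁ = c^(d_p) mod p: c ≡ 27 (mod 37), and 27^17 mod 37 = 11.
m₂ = c^(d_q) mod q: c ≡ 2 (mod 79), and 2^23 mod 79 = 72.
h = q_inv·(m₁ − m₂) mod p = 15·(11 − 72) mod 37 = 10.
m = m₂ + h·q = 72 + 10·79 = 862.

862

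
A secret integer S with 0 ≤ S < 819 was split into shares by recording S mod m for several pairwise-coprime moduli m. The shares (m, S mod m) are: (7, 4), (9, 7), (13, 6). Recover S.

The moduli are pairwise coprime; N = 7·9·13 = 819.
N/7 = 117; 117 ≡ 5 (mod 7); 5·3 ≡ 1, so inverse 3.
N/9 = 91; 91 ≡ 1 (mod 9), inverse 1.
N/13 = 63; 63 ≡ 11 (mod 13); 11·6 ≡ 1, so inverse 6.
S ≡ 4·117·3 + 7·91·1 + 6·63·6 = 4309.
4309 mod 819 = 214.

214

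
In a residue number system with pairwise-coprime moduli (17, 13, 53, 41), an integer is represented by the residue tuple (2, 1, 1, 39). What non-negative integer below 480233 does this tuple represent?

Combine the congruences pairwise.
From x ≡ 2 (mod 17) write x = 2 + 17t. Substituting into x ≡ 1 (mod 13) gives 17t ≡ 12 (mod 13), and since 4⁻¹ ≡ 10 (mod 13), t ≡ 3. Hence x ≡ 2 + 17·3 = 53 (mod 221).
From x ≡ 53 (mod 221) write x = 53 + 221t. Substituting into x ≡ 1 (mod 53) gives 221t ≡ 1 (mod 53), and since 9⁻¹ ≡ 6 (mod 53), t ≡ 6. Hence x ≡ 53 + 221·6 = 1379 (mod 11713).
From x ≡ 1379 (mod 11713) write x = 1379 + 11713t. Substituting into x ≡ 39 (mod 41) gives 11713t ≡ 13 (mod 41), and since 28⁻¹ ≡ 22 (mod 41), t ≡ 40. Hence x ≡ 1379 + 11713·40 = 469899 (mod 480233).

469899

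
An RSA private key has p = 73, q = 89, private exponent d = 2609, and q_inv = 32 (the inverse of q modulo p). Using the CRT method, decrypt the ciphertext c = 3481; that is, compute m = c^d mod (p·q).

d_p = d mod (p−1) = 2609 mod 72 = 17; d_q = d mod (q−1) = 57.
m₁ = c^(d_p) mod p: c ≡ 50 (mod 73), and 50^17 mod 73 = 54.
m₂ = c^(d_q) mod q: c ≡ 10 (mod 89), and 10^57 mod 89 = 71.
h = q_inv·(m₁ − m₂) mod p = 32·(54 − 71) mod 73 = 40.
m = m₂ + h·q = 71 + 40·89 = 3631.

3631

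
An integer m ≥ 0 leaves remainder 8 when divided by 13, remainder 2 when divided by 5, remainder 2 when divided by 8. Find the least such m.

242

The moduli are pairwise coprime; N = 13·5·8 = 520.
N/13 = 40; 40 ≡ 1 (mod 13), inverse 1.
N/5 = 104; 104 ≡ 4 (mod 5); 4·4 ≡ 1, so inverse 4.
N/8 = 65; 65 ≡ 1 (mod 8), inverse 1.
m ≡ 8·40·1 + 2·104·4 + 2·65·1 = 1282.
1282 mod 520 = 242.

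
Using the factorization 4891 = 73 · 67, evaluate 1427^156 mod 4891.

Mod 73: 1427 ≡ 40; by Fermat, exponent reduces to 156 mod 72 = 12; 40^12 ≡ 9 (mod 73).
Mod 67: 1427 ≡ 20; by Fermat, exponent reduces to 156 mod 66 = 24; 20^24 ≡ 9 (mod 67).
Combine by CRT: x ≡ 9 (mod 73), x ≡ 9 (mod 67) ⇒ x ≡ 9 (mod 4891).

9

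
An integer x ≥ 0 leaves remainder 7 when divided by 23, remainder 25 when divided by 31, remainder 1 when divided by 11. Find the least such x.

The moduli are pairwise coprime; N = 23·31·11 = 7843.
N/23 = 341; 341 ≡ 19 (mod 23); 19·17 ≡ 1, so inverse 17.
N/31 = 253; 253 ≡ 5 (mod 31); 5·25 ≡ 1, so inverse 25.
N/11 = 713; 713 ≡ 9 (mod 11); 9·5 ≡ 1, so inverse 5.
x ≡ 7·341·17 + 25·253·25 + 1·713·5 = 202269.
202269 mod 7843 = 6194.

6194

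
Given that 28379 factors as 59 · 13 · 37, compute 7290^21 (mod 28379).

15911

Mod 59: 7290 ≡ 33; 33^21 ≡ 40 (mod 59).
Mod 13: 7290 ≡ 10; by Fermat, exponent reduces to 21 mod 12 = 9; 10^9 ≡ 12 (mod 13).
Mod 37: 7290 ≡ 1; 1^21 ≡ 1 (mod 37).
Combine by CRT: x ≡ 40 (mod 59), x ≡ 12 (mod 13), x ≡ 1 (mod 37) ⇒ x ≡ 15911 (mod 28379).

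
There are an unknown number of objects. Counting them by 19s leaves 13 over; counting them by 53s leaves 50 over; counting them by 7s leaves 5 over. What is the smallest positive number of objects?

3813

The moduli are pairwise coprime; M = 19·53·7 = 7049.
M/19 = 371; 371 ≡ 10 (mod 19); 10·2 ≡ 1, so inverse 2.
M/53 = 133; 133 ≡ 27 (mod 53); 27·2 ≡ 1, so inverse 2.
M/7 = 1007; 1007 ≡ 6 (mod 7); 6·6 ≡ 1, so inverse 6.
N ≡ 13·371·2 + 50·133·2 + 5·1007·6 = 53156.
53156 mod 7049 = 3813.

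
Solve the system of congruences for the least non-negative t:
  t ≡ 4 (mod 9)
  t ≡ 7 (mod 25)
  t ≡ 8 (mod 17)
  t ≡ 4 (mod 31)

From t ≡ 4 (mod 9) write t = 4 + 9s. Substituting into t ≡ 7 (mod 25) gives 9s ≡ 3 (mod 25), and since 9⁻¹ ≡ 14 (mod 25), s ≡ 17. Hence t ≡ 4 + 9·17 = 157 (mod 225).
From t ≡ 157 (mod 225) write t = 157 + 225s. Substituting into t ≡ 8 (mod 17) gives 225s ≡ 4 (mod 17), and since 4⁻¹ ≡ 13 (mod 17), s ≡ 1. Hence t ≡ 157 + 225·1 = 382 (mod 3825).
From t ≡ 382 (mod 3825) write t = 382 + 3825s. Substituting into t ≡ 4 (mod 31) gives 3825s ≡ 25 (mod 31), and since 12⁻¹ ≡ 13 (mod 31), s ≡ 15. Hence t ≡ 382 + 3825·15 = 57757 (mod 118575).

57757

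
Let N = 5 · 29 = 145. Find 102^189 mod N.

12

Mod 5: 102 ≡ 2; by Fermat, exponent reduces to 189 mod 4 = 1; 2^1 ≡ 2 (mod 5).
Mod 29: 102 ≡ 15; by Fermat, exponent reduces to 189 mod 28 = 21; 15^21 ≡ 12 (mod 29).
Combine by CRT: x ≡ 2 (mod 5), x ≡ 12 (mod 29) ⇒ x ≡ 12 (mod 145).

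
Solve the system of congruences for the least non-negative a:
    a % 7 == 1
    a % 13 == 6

71

From a ≡ 1 (mod 7) write a = 1 + 7t. Substituting into a ≡ 6 (mod 13) gives 7t ≡ 5 (mod 13), and since 7⁻¹ ≡ 2 (mod 13), t ≡ 10. Hence a ≡ 1 + 7·10 = 71 (mod 91).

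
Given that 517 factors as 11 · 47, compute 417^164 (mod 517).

Mod 11: 417 ≡ 10; by Fermat, exponent reduces to 164 mod 10 = 4; 10^4 ≡ 1 (mod 11).
Mod 47: 417 ≡ 41; by Fermat, exponent reduces to 164 mod 46 = 26; 41^26 ≡ 28 (mod 47).
Combine by CRT: x ≡ 1 (mod 11), x ≡ 28 (mod 47) ⇒ x ≡ 122 (mod 517).

122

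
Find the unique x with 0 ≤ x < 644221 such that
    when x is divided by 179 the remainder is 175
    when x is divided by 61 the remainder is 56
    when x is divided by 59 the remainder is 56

565099

The moduli are pairwise coprime; N = 179·61·59 = 644221.
N/179 = 3599; 3599 ≡ 19 (mod 179); 19·66 ≡ 1, so inverse 66.
N/61 = 10561; 10561 ≡ 8 (mod 61); 8·23 ≡ 1, so inverse 23.
N/59 = 10919; 10919 ≡ 4 (mod 59); 4·15 ≡ 1, so inverse 15.
x ≡ 175·3599·66 + 56·10561·23 + 56·10919·15 = 64342978.
64342978 mod 644221 = 565099.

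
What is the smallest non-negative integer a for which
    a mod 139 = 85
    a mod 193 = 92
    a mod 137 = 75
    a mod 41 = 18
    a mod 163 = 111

Combine the congruences pairwise.
From a ≡ 85 (mod 139) write a = 85 + 139t. Substituting into a ≡ 92 (mod 193) gives 139t ≡ 7 (mod 193), and since 139⁻¹ ≡ 25 (mod 193), t ≡ 175. Hence a ≡ 85 + 139·175 = 24410 (mod 26827).
From a ≡ 24410 (mod 26827) write a = 24410 + 26827t. Substituting into a ≡ 75 (mod 137) gives 26827t ≡ 51 (mod 137), and since 112⁻¹ ≡ 126 (mod 137), t ≡ 124. Hence a ≡ 24410 + 26827·124 = 3350958 (mod 3675299).
From a ≡ 3350958 (mod 3675299) write a = 3350958 + 3675299t. Substituting into a ≡ 18 (mod 41) gives 3675299t ≡ 31 (mod 41), and since 18⁻¹ ≡ 16 (mod 41), t ≡ 4. Hence a ≡ 3350958 + 3675299·4 = 18052154 (mod 150687259).
From a ≡ 18052154 (mod 150687259) write a = 18052154 + 150687259t. Substituting into a ≡ 111 (mod 163) gives 150687259t ≡ 44 (mod 163), and since 116⁻¹ ≡ 52 (mod 163), t ≡ 6. Hence a ≡ 18052154 + 150687259·6 = 922175708 (mod 24562023217).

922175708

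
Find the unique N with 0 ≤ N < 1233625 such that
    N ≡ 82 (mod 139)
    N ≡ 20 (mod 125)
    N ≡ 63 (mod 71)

1208270

From N ≡ 82 (mod 139) write N = 82 + 139t. Substituting into N ≡ 20 (mod 125) gives 139t ≡ 63 (mod 125), and since 14⁻¹ ≡ 9 (mod 125), t ≡ 67. Hence N ≡ 82 + 139·67 = 9395 (mod 17375).
From N ≡ 9395 (mod 17375) write N = 9395 + 17375t. Substituting into N ≡ 63 (mod 71) gives 17375t ≡ 40 (mod 71), and since 51⁻¹ ≡ 39 (mod 71), t ≡ 69. Hence N ≡ 9395 + 17375·69 = 1208270 (mod 1233625).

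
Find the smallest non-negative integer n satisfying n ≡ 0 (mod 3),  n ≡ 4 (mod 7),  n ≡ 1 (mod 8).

The moduli are pairwise coprime; M = 3·7·8 = 168.
M/3 = 56; 56 ≡ 2 (mod 3); 2·2 ≡ 1, so inverse 2.
M/7 = 24; 24 ≡ 3 (mod 7); 3·5 ≡ 1, so inverse 5.
M/8 = 21; 21 ≡ 5 (mod 8); 5·5 ≡ 1, so inverse 5.
n ≡ 0·56·2 + 4·24·5 + 1·21·5 = 585.
585 mod 168 = 81.

81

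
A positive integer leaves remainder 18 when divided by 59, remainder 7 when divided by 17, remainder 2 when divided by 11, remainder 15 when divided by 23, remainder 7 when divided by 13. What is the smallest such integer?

The moduli are pairwise coprime; M = 59·17·11·23·13 = 3298867.
M/59 = 55913; 55913 ≡ 40 (mod 59); 40·31 ≡ 1, so inverse 31.
M/17 = 194051; 194051 ≡ 13 (mod 17); 13·4 ≡ 1, so inverse 4.
M/11 = 299897; 299897 ≡ 4 (mod 11); 4·3 ≡ 1, so inverse 3.
M/23 = 143429; 143429 ≡ 1 (mod 23), inverse 1.
M/13 = 253759; 253759 ≡ 12 (mod 13); 12·12 ≡ 1, so inverse 12.
n ≡ 18·55913·31 + 7·194051·4 + 2·299897·3 + 15·143429·1 + 7·253759·12 = 61899455.
61899455 mod 3298867 = 2519849.

2519849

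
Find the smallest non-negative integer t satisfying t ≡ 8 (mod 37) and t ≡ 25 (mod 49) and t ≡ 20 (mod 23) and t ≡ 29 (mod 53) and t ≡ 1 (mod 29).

The moduli are pairwise coprime; N = 37·49·23·53·29 = 64091363.
N/37 = 1732199; 1732199 ≡ 7 (mod 37); 7·16 ≡ 1, so inverse 16.
N/49 = 1307987; 1307987 ≡ 30 (mod 49); 30·18 ≡ 1, so inverse 18.
N/23 = 2786581; 2786581 ≡ 16 (mod 23); 16·13 ≡ 1, so inverse 13.
N/53 = 1209271; 1209271 ≡ 23 (mod 53); 23·30 ≡ 1, so inverse 30.
N/29 = 2210047; 2210047 ≡ 15 (mod 29); 15·2 ≡ 1, so inverse 2.
t ≡ 8·1732199·16 + 25·1307987·18 + 20·2786581·13 + 29·1209271·30 + 1·2210047·2 = 2591312546.
2591312546 mod 64091363 = 27658026.

27658026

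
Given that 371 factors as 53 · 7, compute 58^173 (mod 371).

277

Mod 53: 58 ≡ 5; by Fermat, exponent reduces to 173 mod 52 = 17; 5^17 ≡ 12 (mod 53).
Mod 7: 58 ≡ 2; by Fermat, exponent reduces to 173 mod 6 = 5; 2^5 ≡ 4 (mod 7).
Combine by CRT: x ≡ 12 (mod 53), x ≡ 4 (mod 7) ⇒ x ≡ 277 (mod 371).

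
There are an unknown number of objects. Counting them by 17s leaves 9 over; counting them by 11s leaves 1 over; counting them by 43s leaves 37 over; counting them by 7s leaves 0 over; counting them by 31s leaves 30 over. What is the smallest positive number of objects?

1121176

The moduli are pairwise coprime; M = 17·11·43·7·31 = 1744897.
M/17 = 102641; 102641 ≡ 12 (mod 17); 12·10 ≡ 1, so inverse 10.
M/11 = 158627; 158627 ≡ 7 (mod 11); 7·8 ≡ 1, so inverse 8.
M/43 = 40579; 40579 ≡ 30 (mod 43); 30·33 ≡ 1, so inverse 33.
M/7 = 249271; 249271 ≡ 1 (mod 7), inverse 1.
M/31 = 56287; 56287 ≡ 22 (mod 31); 22·24 ≡ 1, so inverse 24.
N ≡ 9·102641·10 + 1·158627·8 + 37·40579·33 + 0·249271·1 + 30·56287·24 = 100580305.
100580305 mod 1744897 = 1121176.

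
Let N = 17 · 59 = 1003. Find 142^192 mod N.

494

Mod 17: 142 ≡ 6; since 16 | 192, by Fermat 6^192 ≡ 1 (mod 17).
Mod 59: 142 ≡ 24; by Fermat, exponent reduces to 192 mod 58 = 18; 24^18 ≡ 22 (mod 59).
Combine by CRT: x ≡ 1 (mod 17), x ≡ 22 (mod 59) ⇒ x ≡ 494 (mod 1003).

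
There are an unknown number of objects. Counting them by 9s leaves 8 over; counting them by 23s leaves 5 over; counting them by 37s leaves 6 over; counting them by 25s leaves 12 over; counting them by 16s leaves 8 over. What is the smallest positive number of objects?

The moduli are pairwise coprime; M = 9·23·37·25·16 = 3063600.
M/9 = 340400; 340400 ≡ 2 (mod 9); 2·5 ≡ 1, so inverse 5.
M/23 = 133200; 133200 ≡ 7 (mod 23); 7·10 ≡ 1, so inverse 10.
M/37 = 82800; 82800 ≡ 31 (mod 37); 31·6 ≡ 1, so inverse 6.
M/25 = 122544; 122544 ≡ 19 (mod 25); 19·4 ≡ 1, so inverse 4.
M/16 = 191475; 191475 ≡ 3 (mod 16); 3·11 ≡ 1, so inverse 11.
N ≡ 8·340400·5 + 5·133200·10 + 6·82800·6 + 12·122544·4 + 8·191475·11 = 45988712.
45988712 mod 3063600 = 34712.

34712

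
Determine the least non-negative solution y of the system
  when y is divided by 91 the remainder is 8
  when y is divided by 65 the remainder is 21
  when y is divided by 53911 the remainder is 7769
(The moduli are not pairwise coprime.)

Combine the congruences pairwise.
gcd(91, 65) = 13 and 13 | (21 − 8), so the pair is consistent; merging gives y ≡ 281 (mod 455), where 455 = lcm(91, 65).
gcd(455, 53911) = 13 and 13 | (7769 − 281), so the pair is consistent; merging gives y ≡ 1732921 (mod 1886885), where 1886885 = lcm(455, 53911).
The solution is unique modulo lcm(91, 65, 53911) = 1886885.

1732921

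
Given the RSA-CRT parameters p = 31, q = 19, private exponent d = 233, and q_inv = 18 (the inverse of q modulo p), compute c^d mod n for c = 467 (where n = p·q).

349

d_p = d mod (p−1) = 233 mod 30 = 23; d_q = d mod (q−1) = 17.
m₁ = c^(d_p) mod p: c ≡ 2 (mod 31), and 2^23 mod 31 = 8.
m₂ = c^(d_q) mod q: c ≡ 11 (mod 19), and 11^17 mod 19 = 7.
h = q_inv·(m₁ − m₂) mod p = 18·(8 − 7) mod 31 = 18.
m = m₂ + h·q = 7 + 18·19 = 349.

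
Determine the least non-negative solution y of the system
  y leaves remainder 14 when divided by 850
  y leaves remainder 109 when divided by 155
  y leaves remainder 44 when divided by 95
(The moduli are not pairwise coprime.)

gcd(850, 155) = 5 and 5 | (109 − 14), so the pair is consistent; merging gives y ≡ 20414 (mod 26350), where 26350 = lcm(850, 155).
gcd(26350, 95) = 5 and 5 | (44 − 20414), so the pair is consistent; merging gives y ≡ 204864 (mod 500650), where 500650 = lcm(26350, 95).
The solution is unique modulo lcm(850, 155, 95) = 500650.

204864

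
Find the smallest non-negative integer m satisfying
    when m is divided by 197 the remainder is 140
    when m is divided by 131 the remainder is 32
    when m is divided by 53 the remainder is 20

1118903

The moduli are pairwise coprime; N = 197·131·53 = 1367771.
N/197 = 6943; 6943 ≡ 48 (mod 197); 48·78 ≡ 1, so inverse 78.
N/131 = 10441; 10441 ≡ 92 (mod 131); 92·47 ≡ 1, so inverse 47.
N/53 = 25807; 25807 ≡ 49 (mod 53); 49·13 ≡ 1, so inverse 13.
m ≡ 140·6943·78 + 32·10441·47 + 20·25807·13 = 98230644.
98230644 mod 1367771 = 1118903.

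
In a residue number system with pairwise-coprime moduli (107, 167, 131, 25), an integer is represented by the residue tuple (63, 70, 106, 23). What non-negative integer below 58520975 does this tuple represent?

From x ≡ 63 (mod 107) write x = 63 + 107t. Substituting into x ≡ 70 (mod 167) gives 107t ≡ 7 (mod 167), and since 107⁻¹ ≡ 64 (mod 167), t ≡ 114. Hence x ≡ 63 + 107·114 = 12261 (mod 17869).
From x ≡ 12261 (mod 17869) write x = 12261 + 17869t. Substituting into x ≡ 106 (mod 131) gives 17869t ≡ 28 (mod 131), and since 53⁻¹ ≡ 89 (mod 131), t ≡ 3. Hence x ≡ 12261 + 17869·3 = 65868 (mod 2340839).
From x ≡ 65868 (mod 2340839) write x = 65868 + 2340839t. Substituting into x ≡ 23 (mod 25) gives 2340839t ≡ 5 (mod 25), and since 14⁻¹ ≡ 9 (mod 25), t ≡ 20. Hence x ≡ 65868 + 2340839·20 = 46882648 (mod 58520975).

46882648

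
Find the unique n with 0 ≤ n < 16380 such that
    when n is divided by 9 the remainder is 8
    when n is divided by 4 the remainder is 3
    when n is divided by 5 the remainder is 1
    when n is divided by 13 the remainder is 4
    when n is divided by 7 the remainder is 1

2591

The moduli are pairwise coprime; M = 9·4·5·13·7 = 16380.
M/9 = 1820; 1820 ≡ 2 (mod 9); 2·5 ≡ 1, so inverse 5.
M/4 = 4095; 4095 ≡ 3 (mod 4); 3·3 ≡ 1, so inverse 3.
M/5 = 3276; 3276 ≡ 1 (mod 5), inverse 1.
M/13 = 1260; 1260 ≡ 12 (mod 13); 12·12 ≡ 1, so inverse 12.
M/7 = 2340; 2340 ≡ 2 (mod 7); 2·4 ≡ 1, so inverse 4.
n ≡ 8·1820·5 + 3·4095·3 + 1·3276·1 + 4·1260·12 + 1·2340·4 = 182771.
182771 mod 16380 = 2591.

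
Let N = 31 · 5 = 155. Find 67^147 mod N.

63

Mod 31: 67 ≡ 5; by Fermat, exponent reduces to 147 mod 30 = 27; 5^27 ≡ 1 (mod 31).
Mod 5: 67 ≡ 2; by Fermat, exponent reduces to 147 mod 4 = 3; 2^3 ≡ 3 (mod 5).
Combine by CRT: x ≡ 1 (mod 31), x ≡ 3 (mod 5) ⇒ x ≡ 63 (mod 155).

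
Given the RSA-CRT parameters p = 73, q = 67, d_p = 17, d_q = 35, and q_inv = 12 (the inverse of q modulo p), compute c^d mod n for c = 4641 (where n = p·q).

3227

m₁ = c^(d_p) mod p: c ≡ 42 (mod 73), and 42^17 mod 73 = 15.
m₂ = c^(d_q) mod q: c ≡ 18 (mod 67), and 18^35 mod 67 = 11.
h = q_inv·(m₁ − m₂) mod p = 12·(15 − 11) mod 73 = 48.
m = m₂ + h·q = 11 + 48·67 = 3227.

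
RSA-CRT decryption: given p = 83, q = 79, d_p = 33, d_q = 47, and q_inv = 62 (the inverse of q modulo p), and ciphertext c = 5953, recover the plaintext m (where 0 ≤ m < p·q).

1548

m₁ = c^(d_p) mod p: c ≡ 60 (mod 83), and 60^33 mod 83 = 54.
m₂ = c^(d_q) mod q: c ≡ 28 (mod 79), and 28^47 mod 79 = 47.
h = q_inv·(m₁ − m₂) mod p = 62·(54 − 47) mod 83 = 19.
m = m₂ + h·q = 47 + 19·79 = 1548.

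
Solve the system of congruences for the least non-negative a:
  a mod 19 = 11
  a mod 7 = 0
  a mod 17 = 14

847

The moduli are pairwise coprime; N = 19·7·17 = 2261.
N/19 = 119; 119 ≡ 5 (mod 19); 5·4 ≡ 1, so inverse 4.
N/7 = 323; 323 ≡ 1 (mod 7), inverse 1.
N/17 = 133; 133 ≡ 14 (mod 17); 14·11 ≡ 1, so inverse 11.
a ≡ 11·119·4 + 0·323·1 + 14·133·11 = 25718.
25718 mod 2261 = 847.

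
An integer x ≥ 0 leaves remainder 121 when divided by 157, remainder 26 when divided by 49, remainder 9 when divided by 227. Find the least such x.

1041031

From x ≡ 121 (mod 157) write x = 121 + 157t. Substituting into x ≡ 26 (mod 49) gives 157t ≡ 3 (mod 49), and since 10⁻¹ ≡ 5 (mod 49), t ≡ 15. Hence x ≡ 121 + 157·15 = 2476 (mod 7693).
From x ≡ 2476 (mod 7693) write x = 2476 + 7693t. Substituting into x ≡ 9 (mod 227) gives 7693t ≡ 30 (mod 227), and since 202⁻¹ ≡ 118 (mod 227), t ≡ 135. Hence x ≡ 2476 + 7693·135 = 1041031 (mod 1746311).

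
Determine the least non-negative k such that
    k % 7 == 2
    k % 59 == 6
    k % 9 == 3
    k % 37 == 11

The moduli are pairwise coprime; N = 7·59·9·37 = 137529.
N/7 = 19647; 19647 ≡ 5 (mod 7); 5·3 ≡ 1, so inverse 3.
N/59 = 2331; 2331 ≡ 30 (mod 59); 30·2 ≡ 1, so inverse 2.
N/9 = 15281; 15281 ≡ 8 (mod 9); 8·8 ≡ 1, so inverse 8.
N/37 = 3717; 3717 ≡ 17 (mod 37); 17·24 ≡ 1, so inverse 24.
k ≡ 2·19647·3 + 6·2331·2 + 3·15281·8 + 11·3717·24 = 1493886.
1493886 mod 137529 = 118596.

118596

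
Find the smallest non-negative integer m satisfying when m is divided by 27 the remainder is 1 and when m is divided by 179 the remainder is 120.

From m ≡ 1 (mod 27) write m = 1 + 27t. Substituting into m ≡ 120 (mod 179) gives 27t ≡ 119 (mod 179), and since 27⁻¹ ≡ 126 (mod 179), t ≡ 137. Hence m ≡ 1 + 27·137 = 3700 (mod 4833).

3700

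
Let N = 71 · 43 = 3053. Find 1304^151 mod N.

Mod 71: 1304 ≡ 26; by Fermat, exponent reduces to 151 mod 70 = 11; 26^11 ≡ 51 (mod 71).
Mod 43: 1304 ≡ 14; by Fermat, exponent reduces to 151 mod 42 = 25; 14^25 ≡ 17 (mod 43).
Combine by CRT: x ≡ 51 (mod 71), x ≡ 17 (mod 43) ⇒ x ≡ 619 (mod 3053).

619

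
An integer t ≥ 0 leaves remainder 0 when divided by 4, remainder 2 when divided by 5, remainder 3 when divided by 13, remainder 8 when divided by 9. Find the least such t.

The moduli are pairwise coprime; N = 4·5·13·9 = 2340.
N/4 = 585; 585 ≡ 1 (mod 4), inverse 1.
N/5 = 468; 468 ≡ 3 (mod 5); 3·2 ≡ 1, so inverse 2.
N/13 = 180; 180 ≡ 11 (mod 13); 11·6 ≡ 1, so inverse 6.
N/9 = 260; 260 ≡ 8 (mod 9); 8·8 ≡ 1, so inverse 8.
t ≡ 0·585·1 + 2·468·2 + 3·180·6 + 8·260·8 = 21752.
21752 mod 2340 = 692.

692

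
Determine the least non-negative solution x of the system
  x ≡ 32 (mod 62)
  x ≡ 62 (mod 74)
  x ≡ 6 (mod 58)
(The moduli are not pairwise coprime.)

65256

Combine the congruences pairwise.
gcd(62, 74) = 2 and 2 | (62 − 32), so the pair is consistent; merging gives x ≡ 1024 (mod 2294), where 2294 = lcm(62, 74).
gcd(2294, 58) = 2 and 2 | (6 − 1024), so the pair is consistent; merging gives x ≡ 65256 (mod 66526), where 66526 = lcm(2294, 58).
The solution is unique modulo lcm(62, 74, 58) = 66526.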